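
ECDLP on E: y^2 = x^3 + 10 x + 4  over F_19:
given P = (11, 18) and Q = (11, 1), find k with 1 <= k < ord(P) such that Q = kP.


Enumerate multiples of P until we hit Q = (11, 1):
  1P = (11, 18)
  2P = (14, 0)
  3P = (11, 1)
Match found at i = 3.

k = 3


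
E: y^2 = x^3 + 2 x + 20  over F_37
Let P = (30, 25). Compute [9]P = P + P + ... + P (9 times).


k = 9 = 1001_2 (binary, LSB first: 1001)
Double-and-add from P = (30, 25):
  bit 0 = 1: acc = O + (30, 25) = (30, 25)
  bit 1 = 0: acc unchanged = (30, 25)
  bit 2 = 0: acc unchanged = (30, 25)
  bit 3 = 1: acc = (30, 25) + (11, 2) = (3, 33)

9P = (3, 33)


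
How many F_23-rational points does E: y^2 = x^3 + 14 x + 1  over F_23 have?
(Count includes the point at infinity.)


For each x in F_23, count y with y^2 = x^3 + 14 x + 1 mod 23:
  x = 0: RHS = 1, y in [1, 22]  -> 2 point(s)
  x = 1: RHS = 16, y in [4, 19]  -> 2 point(s)
  x = 3: RHS = 1, y in [1, 22]  -> 2 point(s)
  x = 4: RHS = 6, y in [11, 12]  -> 2 point(s)
  x = 5: RHS = 12, y in [9, 14]  -> 2 point(s)
  x = 6: RHS = 2, y in [5, 18]  -> 2 point(s)
  x = 8: RHS = 4, y in [2, 21]  -> 2 point(s)
  x = 17: RHS = 0, y in [0]  -> 1 point(s)
  x = 18: RHS = 13, y in [6, 17]  -> 2 point(s)
  x = 20: RHS = 1, y in [1, 22]  -> 2 point(s)
  x = 22: RHS = 9, y in [3, 20]  -> 2 point(s)
Affine points: 21. Add the point at infinity: total = 22.

#E(F_23) = 22


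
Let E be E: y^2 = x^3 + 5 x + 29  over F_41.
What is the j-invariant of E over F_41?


Delta = -16(4 a^3 + 27 b^2) mod 41 = 25
-1728 * (4 a)^3 = -1728 * (4*5)^3 mod 41 = 11
j = 11 * 25^(-1) mod 41 = 7

j = 7 (mod 41)


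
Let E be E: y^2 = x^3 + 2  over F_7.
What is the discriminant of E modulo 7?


4 a^3 + 27 b^2 = 4*0^3 + 27*2^2 = 0 + 108 = 108
Delta = -16 * (108) = -1728
Delta mod 7 = 1

Delta = 1 (mod 7)


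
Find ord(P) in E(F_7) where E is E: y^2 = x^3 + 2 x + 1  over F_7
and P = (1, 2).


Compute successive multiples of P until we hit O:
  1P = (1, 2)
  2P = (0, 1)
  3P = (0, 6)
  4P = (1, 5)
  5P = O

ord(P) = 5


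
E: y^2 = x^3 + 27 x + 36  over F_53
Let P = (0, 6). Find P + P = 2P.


Doubling: s = (3 x1^2 + a) / (2 y1)
s = (3*0^2 + 27) / (2*6) mod 53 = 42
x3 = s^2 - 2 x1 mod 53 = 42^2 - 2*0 = 15
y3 = s (x1 - x3) - y1 mod 53 = 42 * (0 - 15) - 6 = 0

2P = (15, 0)


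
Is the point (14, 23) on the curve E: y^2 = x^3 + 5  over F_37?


Check whether y^2 = x^3 + 0 x + 5 (mod 37) for (x, y) = (14, 23).
LHS: y^2 = 23^2 mod 37 = 11
RHS: x^3 + 0 x + 5 = 14^3 + 0*14 + 5 mod 37 = 11
LHS = RHS

Yes, on the curve


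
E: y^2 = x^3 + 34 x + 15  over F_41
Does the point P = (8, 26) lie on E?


Check whether y^2 = x^3 + 34 x + 15 (mod 41) for (x, y) = (8, 26).
LHS: y^2 = 26^2 mod 41 = 20
RHS: x^3 + 34 x + 15 = 8^3 + 34*8 + 15 mod 41 = 20
LHS = RHS

Yes, on the curve


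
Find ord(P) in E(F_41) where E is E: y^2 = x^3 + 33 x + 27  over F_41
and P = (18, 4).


Compute successive multiples of P until we hit O:
  1P = (18, 4)
  2P = (1, 15)
  3P = (21, 10)
  4P = (6, 20)
  5P = (37, 35)
  6P = (35, 33)
  7P = (19, 16)
  8P = (25, 35)
  ... (continuing to 33P)
  33P = O

ord(P) = 33


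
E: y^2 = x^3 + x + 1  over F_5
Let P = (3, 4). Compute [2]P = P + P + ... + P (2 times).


k = 2 = 10_2 (binary, LSB first: 01)
Double-and-add from P = (3, 4):
  bit 0 = 0: acc unchanged = O
  bit 1 = 1: acc = O + (0, 4) = (0, 4)

2P = (0, 4)


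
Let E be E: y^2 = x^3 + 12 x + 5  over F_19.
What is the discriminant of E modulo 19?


4 a^3 + 27 b^2 = 4*12^3 + 27*5^2 = 6912 + 675 = 7587
Delta = -16 * (7587) = -121392
Delta mod 19 = 18

Delta = 18 (mod 19)


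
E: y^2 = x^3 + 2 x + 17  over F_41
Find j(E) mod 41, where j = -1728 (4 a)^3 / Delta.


Delta = -16(4 a^3 + 27 b^2) mod 41 = 18
-1728 * (4 a)^3 = -1728 * (4*2)^3 mod 41 = 3
j = 3 * 18^(-1) mod 41 = 7

j = 7 (mod 41)


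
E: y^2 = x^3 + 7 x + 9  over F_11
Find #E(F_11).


For each x in F_11, count y with y^2 = x^3 + 7 x + 9 mod 11:
  x = 0: RHS = 9, y in [3, 8]  -> 2 point(s)
  x = 2: RHS = 9, y in [3, 8]  -> 2 point(s)
  x = 5: RHS = 4, y in [2, 9]  -> 2 point(s)
  x = 6: RHS = 3, y in [5, 6]  -> 2 point(s)
  x = 7: RHS = 5, y in [4, 7]  -> 2 point(s)
  x = 8: RHS = 5, y in [4, 7]  -> 2 point(s)
  x = 9: RHS = 9, y in [3, 8]  -> 2 point(s)
  x = 10: RHS = 1, y in [1, 10]  -> 2 point(s)
Affine points: 16. Add the point at infinity: total = 17.

#E(F_11) = 17


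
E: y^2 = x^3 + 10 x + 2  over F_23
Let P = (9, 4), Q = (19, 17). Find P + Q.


P != Q, so use the chord formula.
s = (y2 - y1) / (x2 - x1) = (13) / (10) mod 23 = 22
x3 = s^2 - x1 - x2 mod 23 = 22^2 - 9 - 19 = 19
y3 = s (x1 - x3) - y1 mod 23 = 22 * (9 - 19) - 4 = 6

P + Q = (19, 6)


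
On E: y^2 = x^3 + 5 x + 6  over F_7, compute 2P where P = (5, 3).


Doubling: s = (3 x1^2 + a) / (2 y1)
s = (3*5^2 + 5) / (2*3) mod 7 = 4
x3 = s^2 - 2 x1 mod 7 = 4^2 - 2*5 = 6
y3 = s (x1 - x3) - y1 mod 7 = 4 * (5 - 6) - 3 = 0

2P = (6, 0)


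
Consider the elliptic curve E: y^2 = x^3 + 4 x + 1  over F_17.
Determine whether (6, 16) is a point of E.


Check whether y^2 = x^3 + 4 x + 1 (mod 17) for (x, y) = (6, 16).
LHS: y^2 = 16^2 mod 17 = 1
RHS: x^3 + 4 x + 1 = 6^3 + 4*6 + 1 mod 17 = 3
LHS != RHS

No, not on the curve


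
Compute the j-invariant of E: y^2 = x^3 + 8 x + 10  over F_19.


Delta = -16(4 a^3 + 27 b^2) mod 19 = 13
-1728 * (4 a)^3 = -1728 * (4*8)^3 mod 19 = 12
j = 12 * 13^(-1) mod 19 = 17

j = 17 (mod 19)


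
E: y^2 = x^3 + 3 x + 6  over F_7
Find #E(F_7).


For each x in F_7, count y with y^2 = x^3 + 3 x + 6 mod 7:
  x = 3: RHS = 0, y in [0]  -> 1 point(s)
  x = 6: RHS = 2, y in [3, 4]  -> 2 point(s)
Affine points: 3. Add the point at infinity: total = 4.

#E(F_7) = 4


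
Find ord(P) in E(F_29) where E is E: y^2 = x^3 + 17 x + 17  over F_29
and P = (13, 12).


Compute successive multiples of P until we hit O:
  1P = (13, 12)
  2P = (2, 1)
  3P = (15, 15)
  4P = (25, 28)
  5P = (25, 1)
  6P = (15, 14)
  7P = (2, 28)
  8P = (13, 17)
  ... (continuing to 9P)
  9P = O

ord(P) = 9


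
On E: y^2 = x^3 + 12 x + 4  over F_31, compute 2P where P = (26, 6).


k = 2 = 10_2 (binary, LSB first: 01)
Double-and-add from P = (26, 6):
  bit 0 = 0: acc unchanged = O
  bit 1 = 1: acc = O + (18, 21) = (18, 21)

2P = (18, 21)


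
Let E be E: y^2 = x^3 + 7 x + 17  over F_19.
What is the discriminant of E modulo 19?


4 a^3 + 27 b^2 = 4*7^3 + 27*17^2 = 1372 + 7803 = 9175
Delta = -16 * (9175) = -146800
Delta mod 19 = 13

Delta = 13 (mod 19)


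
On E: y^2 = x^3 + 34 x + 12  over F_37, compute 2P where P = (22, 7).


Doubling: s = (3 x1^2 + a) / (2 y1)
s = (3*22^2 + 34) / (2*7) mod 37 = 11
x3 = s^2 - 2 x1 mod 37 = 11^2 - 2*22 = 3
y3 = s (x1 - x3) - y1 mod 37 = 11 * (22 - 3) - 7 = 17

2P = (3, 17)


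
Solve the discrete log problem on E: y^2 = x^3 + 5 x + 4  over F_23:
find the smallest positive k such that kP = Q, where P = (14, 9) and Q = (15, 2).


Enumerate multiples of P until we hit Q = (15, 2):
  1P = (14, 9)
  2P = (19, 9)
  3P = (13, 14)
  4P = (21, 3)
  5P = (0, 2)
  6P = (15, 2)
Match found at i = 6.

k = 6


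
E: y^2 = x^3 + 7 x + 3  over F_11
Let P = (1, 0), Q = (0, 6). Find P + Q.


P != Q, so use the chord formula.
s = (y2 - y1) / (x2 - x1) = (6) / (10) mod 11 = 5
x3 = s^2 - x1 - x2 mod 11 = 5^2 - 1 - 0 = 2
y3 = s (x1 - x3) - y1 mod 11 = 5 * (1 - 2) - 0 = 6

P + Q = (2, 6)


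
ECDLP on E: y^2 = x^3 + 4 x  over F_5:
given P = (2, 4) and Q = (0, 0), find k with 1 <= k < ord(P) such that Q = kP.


Enumerate multiples of P until we hit Q = (0, 0):
  1P = (2, 4)
  2P = (0, 0)
Match found at i = 2.

k = 2


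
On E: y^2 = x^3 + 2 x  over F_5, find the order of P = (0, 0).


Compute successive multiples of P until we hit O:
  1P = (0, 0)
  2P = O

ord(P) = 2


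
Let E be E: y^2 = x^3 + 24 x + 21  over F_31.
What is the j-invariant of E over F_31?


Delta = -16(4 a^3 + 27 b^2) mod 31 = 18
-1728 * (4 a)^3 = -1728 * (4*24)^3 mod 31 = 30
j = 30 * 18^(-1) mod 31 = 12

j = 12 (mod 31)


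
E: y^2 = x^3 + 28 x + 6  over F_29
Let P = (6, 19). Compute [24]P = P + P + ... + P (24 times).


k = 24 = 11000_2 (binary, LSB first: 00011)
Double-and-add from P = (6, 19):
  bit 0 = 0: acc unchanged = O
  bit 1 = 0: acc unchanged = O
  bit 2 = 0: acc unchanged = O
  bit 3 = 1: acc = O + (28, 8) = (28, 8)
  bit 4 = 1: acc = (28, 8) + (7, 20) = (18, 7)

24P = (18, 7)


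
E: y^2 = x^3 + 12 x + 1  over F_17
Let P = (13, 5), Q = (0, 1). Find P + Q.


P != Q, so use the chord formula.
s = (y2 - y1) / (x2 - x1) = (13) / (4) mod 17 = 16
x3 = s^2 - x1 - x2 mod 17 = 16^2 - 13 - 0 = 5
y3 = s (x1 - x3) - y1 mod 17 = 16 * (13 - 5) - 5 = 4

P + Q = (5, 4)


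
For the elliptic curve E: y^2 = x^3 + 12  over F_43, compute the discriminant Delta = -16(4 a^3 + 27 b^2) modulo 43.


4 a^3 + 27 b^2 = 4*0^3 + 27*12^2 = 0 + 3888 = 3888
Delta = -16 * (3888) = -62208
Delta mod 43 = 13

Delta = 13 (mod 43)


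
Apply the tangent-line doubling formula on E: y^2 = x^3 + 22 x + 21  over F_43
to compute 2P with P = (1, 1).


Doubling: s = (3 x1^2 + a) / (2 y1)
s = (3*1^2 + 22) / (2*1) mod 43 = 34
x3 = s^2 - 2 x1 mod 43 = 34^2 - 2*1 = 36
y3 = s (x1 - x3) - y1 mod 43 = 34 * (1 - 36) - 1 = 13

2P = (36, 13)


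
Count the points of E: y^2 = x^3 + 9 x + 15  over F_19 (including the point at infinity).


For each x in F_19, count y with y^2 = x^3 + 9 x + 15 mod 19:
  x = 1: RHS = 6, y in [5, 14]  -> 2 point(s)
  x = 4: RHS = 1, y in [1, 18]  -> 2 point(s)
  x = 6: RHS = 0, y in [0]  -> 1 point(s)
  x = 11: RHS = 1, y in [1, 18]  -> 2 point(s)
  x = 13: RHS = 11, y in [7, 12]  -> 2 point(s)
  x = 14: RHS = 16, y in [4, 15]  -> 2 point(s)
  x = 18: RHS = 5, y in [9, 10]  -> 2 point(s)
Affine points: 13. Add the point at infinity: total = 14.

#E(F_19) = 14


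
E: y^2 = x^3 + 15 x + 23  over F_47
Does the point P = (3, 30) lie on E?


Check whether y^2 = x^3 + 15 x + 23 (mod 47) for (x, y) = (3, 30).
LHS: y^2 = 30^2 mod 47 = 7
RHS: x^3 + 15 x + 23 = 3^3 + 15*3 + 23 mod 47 = 1
LHS != RHS

No, not on the curve


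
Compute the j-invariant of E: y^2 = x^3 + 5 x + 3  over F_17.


Delta = -16(4 a^3 + 27 b^2) mod 17 = 12
-1728 * (4 a)^3 = -1728 * (4*5)^3 mod 17 = 9
j = 9 * 12^(-1) mod 17 = 5

j = 5 (mod 17)


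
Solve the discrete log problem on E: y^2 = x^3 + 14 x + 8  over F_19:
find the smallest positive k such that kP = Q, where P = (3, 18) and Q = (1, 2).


Enumerate multiples of P until we hit Q = (1, 2):
  1P = (3, 18)
  2P = (1, 17)
  3P = (1, 2)
Match found at i = 3.

k = 3


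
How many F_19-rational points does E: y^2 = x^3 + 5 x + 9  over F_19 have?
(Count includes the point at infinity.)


For each x in F_19, count y with y^2 = x^3 + 5 x + 9 mod 19:
  x = 0: RHS = 9, y in [3, 16]  -> 2 point(s)
  x = 4: RHS = 17, y in [6, 13]  -> 2 point(s)
  x = 5: RHS = 7, y in [8, 11]  -> 2 point(s)
  x = 7: RHS = 7, y in [8, 11]  -> 2 point(s)
  x = 9: RHS = 4, y in [2, 17]  -> 2 point(s)
  x = 12: RHS = 11, y in [7, 12]  -> 2 point(s)
  x = 14: RHS = 11, y in [7, 12]  -> 2 point(s)
  x = 15: RHS = 1, y in [1, 18]  -> 2 point(s)
  x = 16: RHS = 5, y in [9, 10]  -> 2 point(s)
Affine points: 18. Add the point at infinity: total = 19.

#E(F_19) = 19


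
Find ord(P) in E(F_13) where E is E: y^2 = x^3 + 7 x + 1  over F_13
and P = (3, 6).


Compute successive multiples of P until we hit O:
  1P = (3, 6)
  2P = (6, 5)
  3P = (7, 4)
  4P = (0, 12)
  5P = (1, 3)
  6P = (8, 6)
  7P = (2, 7)
  8P = (9, 0)
  ... (continuing to 16P)
  16P = O

ord(P) = 16


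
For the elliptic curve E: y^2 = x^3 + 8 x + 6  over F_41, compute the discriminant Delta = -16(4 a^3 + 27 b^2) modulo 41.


4 a^3 + 27 b^2 = 4*8^3 + 27*6^2 = 2048 + 972 = 3020
Delta = -16 * (3020) = -48320
Delta mod 41 = 19

Delta = 19 (mod 41)


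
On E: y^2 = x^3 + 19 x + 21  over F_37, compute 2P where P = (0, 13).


Doubling: s = (3 x1^2 + a) / (2 y1)
s = (3*0^2 + 19) / (2*13) mod 37 = 5
x3 = s^2 - 2 x1 mod 37 = 5^2 - 2*0 = 25
y3 = s (x1 - x3) - y1 mod 37 = 5 * (0 - 25) - 13 = 10

2P = (25, 10)


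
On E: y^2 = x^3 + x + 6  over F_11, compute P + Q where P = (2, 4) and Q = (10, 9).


P != Q, so use the chord formula.
s = (y2 - y1) / (x2 - x1) = (5) / (8) mod 11 = 2
x3 = s^2 - x1 - x2 mod 11 = 2^2 - 2 - 10 = 3
y3 = s (x1 - x3) - y1 mod 11 = 2 * (2 - 3) - 4 = 5

P + Q = (3, 5)


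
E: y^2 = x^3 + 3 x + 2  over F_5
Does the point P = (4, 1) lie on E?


Check whether y^2 = x^3 + 3 x + 2 (mod 5) for (x, y) = (4, 1).
LHS: y^2 = 1^2 mod 5 = 1
RHS: x^3 + 3 x + 2 = 4^3 + 3*4 + 2 mod 5 = 3
LHS != RHS

No, not on the curve


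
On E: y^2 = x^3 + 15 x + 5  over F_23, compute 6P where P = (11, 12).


k = 6 = 110_2 (binary, LSB first: 011)
Double-and-add from P = (11, 12):
  bit 0 = 0: acc unchanged = O
  bit 1 = 1: acc = O + (9, 8) = (9, 8)
  bit 2 = 1: acc = (9, 8) + (21, 17) = (18, 14)

6P = (18, 14)


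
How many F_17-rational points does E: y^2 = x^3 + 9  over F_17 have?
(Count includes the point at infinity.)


For each x in F_17, count y with y^2 = x^3 + 0 x + 9 mod 17:
  x = 0: RHS = 9, y in [3, 14]  -> 2 point(s)
  x = 2: RHS = 0, y in [0]  -> 1 point(s)
  x = 3: RHS = 2, y in [6, 11]  -> 2 point(s)
  x = 5: RHS = 15, y in [7, 10]  -> 2 point(s)
  x = 6: RHS = 4, y in [2, 15]  -> 2 point(s)
  x = 13: RHS = 13, y in [8, 9]  -> 2 point(s)
  x = 14: RHS = 16, y in [4, 13]  -> 2 point(s)
  x = 15: RHS = 1, y in [1, 16]  -> 2 point(s)
  x = 16: RHS = 8, y in [5, 12]  -> 2 point(s)
Affine points: 17. Add the point at infinity: total = 18.

#E(F_17) = 18


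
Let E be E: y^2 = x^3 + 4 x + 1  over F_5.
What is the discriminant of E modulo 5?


4 a^3 + 27 b^2 = 4*4^3 + 27*1^2 = 256 + 27 = 283
Delta = -16 * (283) = -4528
Delta mod 5 = 2

Delta = 2 (mod 5)


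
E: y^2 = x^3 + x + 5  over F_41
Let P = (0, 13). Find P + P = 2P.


Doubling: s = (3 x1^2 + a) / (2 y1)
s = (3*0^2 + 1) / (2*13) mod 41 = 30
x3 = s^2 - 2 x1 mod 41 = 30^2 - 2*0 = 39
y3 = s (x1 - x3) - y1 mod 41 = 30 * (0 - 39) - 13 = 6

2P = (39, 6)


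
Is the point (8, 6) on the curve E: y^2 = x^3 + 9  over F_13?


Check whether y^2 = x^3 + 0 x + 9 (mod 13) for (x, y) = (8, 6).
LHS: y^2 = 6^2 mod 13 = 10
RHS: x^3 + 0 x + 9 = 8^3 + 0*8 + 9 mod 13 = 1
LHS != RHS

No, not on the curve


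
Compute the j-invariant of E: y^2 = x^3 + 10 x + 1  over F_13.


Delta = -16(4 a^3 + 27 b^2) mod 13 = 9
-1728 * (4 a)^3 = -1728 * (4*10)^3 mod 13 = 1
j = 1 * 9^(-1) mod 13 = 3

j = 3 (mod 13)


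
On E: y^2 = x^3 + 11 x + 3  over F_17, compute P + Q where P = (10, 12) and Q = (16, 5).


P != Q, so use the chord formula.
s = (y2 - y1) / (x2 - x1) = (10) / (6) mod 17 = 13
x3 = s^2 - x1 - x2 mod 17 = 13^2 - 10 - 16 = 7
y3 = s (x1 - x3) - y1 mod 17 = 13 * (10 - 7) - 12 = 10

P + Q = (7, 10)


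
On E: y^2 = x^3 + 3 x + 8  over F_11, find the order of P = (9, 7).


Compute successive multiples of P until we hit O:
  1P = (9, 7)
  2P = (7, 3)
  3P = (10, 2)
  4P = (6, 0)
  5P = (10, 9)
  6P = (7, 8)
  7P = (9, 4)
  8P = O

ord(P) = 8


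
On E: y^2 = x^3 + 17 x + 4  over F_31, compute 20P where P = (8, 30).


k = 20 = 10100_2 (binary, LSB first: 00101)
Double-and-add from P = (8, 30):
  bit 0 = 0: acc unchanged = O
  bit 1 = 0: acc unchanged = O
  bit 2 = 1: acc = O + (20, 6) = (20, 6)
  bit 3 = 0: acc unchanged = (20, 6)
  bit 4 = 1: acc = (20, 6) + (3, 19) = (28, 22)

20P = (28, 22)


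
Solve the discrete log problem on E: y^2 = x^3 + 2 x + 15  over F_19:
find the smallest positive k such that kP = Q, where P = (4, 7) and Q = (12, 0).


Enumerate multiples of P until we hit Q = (12, 0):
  1P = (4, 7)
  2P = (16, 18)
  3P = (10, 16)
  4P = (12, 0)
Match found at i = 4.

k = 4


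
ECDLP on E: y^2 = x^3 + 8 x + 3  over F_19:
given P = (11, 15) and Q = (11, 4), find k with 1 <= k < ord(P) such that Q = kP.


Enumerate multiples of P until we hit Q = (11, 4):
  1P = (11, 15)
  2P = (14, 3)
  3P = (10, 0)
  4P = (14, 16)
  5P = (11, 4)
Match found at i = 5.

k = 5


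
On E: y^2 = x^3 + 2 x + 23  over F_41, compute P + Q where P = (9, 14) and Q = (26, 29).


P != Q, so use the chord formula.
s = (y2 - y1) / (x2 - x1) = (15) / (17) mod 41 = 25
x3 = s^2 - x1 - x2 mod 41 = 25^2 - 9 - 26 = 16
y3 = s (x1 - x3) - y1 mod 41 = 25 * (9 - 16) - 14 = 16

P + Q = (16, 16)


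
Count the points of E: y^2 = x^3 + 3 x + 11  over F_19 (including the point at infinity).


For each x in F_19, count y with y^2 = x^3 + 3 x + 11 mod 19:
  x = 0: RHS = 11, y in [7, 12]  -> 2 point(s)
  x = 2: RHS = 6, y in [5, 14]  -> 2 point(s)
  x = 3: RHS = 9, y in [3, 16]  -> 2 point(s)
  x = 4: RHS = 11, y in [7, 12]  -> 2 point(s)
  x = 6: RHS = 17, y in [6, 13]  -> 2 point(s)
  x = 9: RHS = 7, y in [8, 11]  -> 2 point(s)
  x = 11: RHS = 7, y in [8, 11]  -> 2 point(s)
  x = 13: RHS = 5, y in [9, 10]  -> 2 point(s)
  x = 14: RHS = 4, y in [2, 17]  -> 2 point(s)
  x = 15: RHS = 11, y in [7, 12]  -> 2 point(s)
  x = 17: RHS = 16, y in [4, 15]  -> 2 point(s)
  x = 18: RHS = 7, y in [8, 11]  -> 2 point(s)
Affine points: 24. Add the point at infinity: total = 25.

#E(F_19) = 25


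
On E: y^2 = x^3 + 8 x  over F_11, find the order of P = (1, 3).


Compute successive multiples of P until we hit O:
  1P = (1, 3)
  2P = (9, 8)
  3P = (5, 0)
  4P = (9, 3)
  5P = (1, 8)
  6P = O

ord(P) = 6


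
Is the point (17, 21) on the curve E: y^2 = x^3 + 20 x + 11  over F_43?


Check whether y^2 = x^3 + 20 x + 11 (mod 43) for (x, y) = (17, 21).
LHS: y^2 = 21^2 mod 43 = 11
RHS: x^3 + 20 x + 11 = 17^3 + 20*17 + 11 mod 43 = 18
LHS != RHS

No, not on the curve


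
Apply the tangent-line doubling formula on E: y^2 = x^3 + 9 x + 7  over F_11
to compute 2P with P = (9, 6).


Doubling: s = (3 x1^2 + a) / (2 y1)
s = (3*9^2 + 9) / (2*6) mod 11 = 10
x3 = s^2 - 2 x1 mod 11 = 10^2 - 2*9 = 5
y3 = s (x1 - x3) - y1 mod 11 = 10 * (9 - 5) - 6 = 1

2P = (5, 1)


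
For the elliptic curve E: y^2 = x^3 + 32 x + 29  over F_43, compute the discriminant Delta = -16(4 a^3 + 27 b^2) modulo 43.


4 a^3 + 27 b^2 = 4*32^3 + 27*29^2 = 131072 + 22707 = 153779
Delta = -16 * (153779) = -2460464
Delta mod 43 = 39

Delta = 39 (mod 43)


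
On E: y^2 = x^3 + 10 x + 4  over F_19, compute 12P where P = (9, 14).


k = 12 = 1100_2 (binary, LSB first: 0011)
Double-and-add from P = (9, 14):
  bit 0 = 0: acc unchanged = O
  bit 1 = 0: acc unchanged = O
  bit 2 = 1: acc = O + (11, 1) = (11, 1)
  bit 3 = 1: acc = (11, 1) + (14, 0) = (11, 18)

12P = (11, 18)


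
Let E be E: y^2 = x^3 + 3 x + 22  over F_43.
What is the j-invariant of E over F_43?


Delta = -16(4 a^3 + 27 b^2) mod 43 = 13
-1728 * (4 a)^3 = -1728 * (4*3)^3 mod 43 = 22
j = 22 * 13^(-1) mod 43 = 5

j = 5 (mod 43)


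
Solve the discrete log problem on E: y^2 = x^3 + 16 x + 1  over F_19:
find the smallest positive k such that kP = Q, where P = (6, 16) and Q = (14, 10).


Enumerate multiples of P until we hit Q = (14, 10):
  1P = (6, 16)
  2P = (14, 10)
Match found at i = 2.

k = 2


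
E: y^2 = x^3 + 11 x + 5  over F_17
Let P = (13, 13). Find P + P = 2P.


Doubling: s = (3 x1^2 + a) / (2 y1)
s = (3*13^2 + 11) / (2*13) mod 17 = 16
x3 = s^2 - 2 x1 mod 17 = 16^2 - 2*13 = 9
y3 = s (x1 - x3) - y1 mod 17 = 16 * (13 - 9) - 13 = 0

2P = (9, 0)


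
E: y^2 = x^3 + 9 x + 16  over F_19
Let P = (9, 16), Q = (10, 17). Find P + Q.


P != Q, so use the chord formula.
s = (y2 - y1) / (x2 - x1) = (1) / (1) mod 19 = 1
x3 = s^2 - x1 - x2 mod 19 = 1^2 - 9 - 10 = 1
y3 = s (x1 - x3) - y1 mod 19 = 1 * (9 - 1) - 16 = 11

P + Q = (1, 11)


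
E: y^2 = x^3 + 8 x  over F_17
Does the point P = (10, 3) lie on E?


Check whether y^2 = x^3 + 8 x + 0 (mod 17) for (x, y) = (10, 3).
LHS: y^2 = 3^2 mod 17 = 9
RHS: x^3 + 8 x + 0 = 10^3 + 8*10 + 0 mod 17 = 9
LHS = RHS

Yes, on the curve


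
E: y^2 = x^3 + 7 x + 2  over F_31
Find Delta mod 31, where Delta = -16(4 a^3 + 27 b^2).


4 a^3 + 27 b^2 = 4*7^3 + 27*2^2 = 1372 + 108 = 1480
Delta = -16 * (1480) = -23680
Delta mod 31 = 4

Delta = 4 (mod 31)


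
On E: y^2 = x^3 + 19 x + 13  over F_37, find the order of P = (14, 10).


Compute successive multiples of P until we hit O:
  1P = (14, 10)
  2P = (35, 2)
  3P = (16, 26)
  4P = (34, 15)
  5P = (33, 13)
  6P = (26, 29)
  7P = (27, 28)
  8P = (22, 33)
  ... (continuing to 21P)
  21P = O

ord(P) = 21


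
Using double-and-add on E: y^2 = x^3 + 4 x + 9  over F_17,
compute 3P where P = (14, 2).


k = 3 = 11_2 (binary, LSB first: 11)
Double-and-add from P = (14, 2):
  bit 0 = 1: acc = O + (14, 2) = (14, 2)
  bit 1 = 1: acc = (14, 2) + (14, 15) = O

3P = O


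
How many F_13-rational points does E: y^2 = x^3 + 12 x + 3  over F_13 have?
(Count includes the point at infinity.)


For each x in F_13, count y with y^2 = x^3 + 12 x + 3 mod 13:
  x = 0: RHS = 3, y in [4, 9]  -> 2 point(s)
  x = 1: RHS = 3, y in [4, 9]  -> 2 point(s)
  x = 2: RHS = 9, y in [3, 10]  -> 2 point(s)
  x = 3: RHS = 1, y in [1, 12]  -> 2 point(s)
  x = 7: RHS = 1, y in [1, 12]  -> 2 point(s)
  x = 8: RHS = 0, y in [0]  -> 1 point(s)
  x = 11: RHS = 10, y in [6, 7]  -> 2 point(s)
  x = 12: RHS = 3, y in [4, 9]  -> 2 point(s)
Affine points: 15. Add the point at infinity: total = 16.

#E(F_13) = 16


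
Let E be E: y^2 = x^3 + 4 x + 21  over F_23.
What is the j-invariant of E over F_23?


Delta = -16(4 a^3 + 27 b^2) mod 23 = 18
-1728 * (4 a)^3 = -1728 * (4*4)^3 mod 23 = 17
j = 17 * 18^(-1) mod 23 = 15

j = 15 (mod 23)


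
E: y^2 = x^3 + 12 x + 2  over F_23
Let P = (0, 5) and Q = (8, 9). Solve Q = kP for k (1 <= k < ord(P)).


Enumerate multiples of P until we hit Q = (8, 9):
  1P = (0, 5)
  2P = (18, 1)
  3P = (13, 3)
  4P = (22, 9)
  5P = (17, 17)
  6P = (10, 15)
  7P = (14, 4)
  8P = (11, 4)
  9P = (16, 9)
  10P = (20, 13)
  11P = (5, 16)
  12P = (21, 4)
  13P = (8, 14)
  14P = (8, 9)
Match found at i = 14.

k = 14


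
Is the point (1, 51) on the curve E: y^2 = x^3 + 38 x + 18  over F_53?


Check whether y^2 = x^3 + 38 x + 18 (mod 53) for (x, y) = (1, 51).
LHS: y^2 = 51^2 mod 53 = 4
RHS: x^3 + 38 x + 18 = 1^3 + 38*1 + 18 mod 53 = 4
LHS = RHS

Yes, on the curve


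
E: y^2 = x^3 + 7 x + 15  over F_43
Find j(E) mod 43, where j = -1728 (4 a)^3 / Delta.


Delta = -16(4 a^3 + 27 b^2) mod 43 = 1
-1728 * (4 a)^3 = -1728 * (4*7)^3 mod 43 = 39
j = 39 * 1^(-1) mod 43 = 39

j = 39 (mod 43)


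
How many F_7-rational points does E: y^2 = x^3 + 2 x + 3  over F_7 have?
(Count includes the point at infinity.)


For each x in F_7, count y with y^2 = x^3 + 2 x + 3 mod 7:
  x = 2: RHS = 1, y in [1, 6]  -> 2 point(s)
  x = 3: RHS = 1, y in [1, 6]  -> 2 point(s)
  x = 6: RHS = 0, y in [0]  -> 1 point(s)
Affine points: 5. Add the point at infinity: total = 6.

#E(F_7) = 6


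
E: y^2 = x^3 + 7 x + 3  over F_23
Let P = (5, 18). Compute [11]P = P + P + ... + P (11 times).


k = 11 = 1011_2 (binary, LSB first: 1101)
Double-and-add from P = (5, 18):
  bit 0 = 1: acc = O + (5, 18) = (5, 18)
  bit 1 = 1: acc = (5, 18) + (14, 19) = (6, 10)
  bit 2 = 0: acc unchanged = (6, 10)
  bit 3 = 1: acc = (6, 10) + (2, 5) = (18, 21)

11P = (18, 21)


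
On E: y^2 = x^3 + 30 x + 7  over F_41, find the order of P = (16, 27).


Compute successive multiples of P until we hit O:
  1P = (16, 27)
  2P = (32, 19)
  3P = (24, 18)
  4P = (17, 10)
  5P = (10, 35)
  6P = (35, 12)
  7P = (8, 12)
  8P = (25, 33)
  ... (continuing to 34P)
  34P = O

ord(P) = 34


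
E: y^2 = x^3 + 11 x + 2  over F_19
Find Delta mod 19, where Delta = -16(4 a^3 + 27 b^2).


4 a^3 + 27 b^2 = 4*11^3 + 27*2^2 = 5324 + 108 = 5432
Delta = -16 * (5432) = -86912
Delta mod 19 = 13

Delta = 13 (mod 19)


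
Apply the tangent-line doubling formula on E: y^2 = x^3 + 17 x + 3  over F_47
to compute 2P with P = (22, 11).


Doubling: s = (3 x1^2 + a) / (2 y1)
s = (3*22^2 + 17) / (2*11) mod 47 = 39
x3 = s^2 - 2 x1 mod 47 = 39^2 - 2*22 = 20
y3 = s (x1 - x3) - y1 mod 47 = 39 * (22 - 20) - 11 = 20

2P = (20, 20)


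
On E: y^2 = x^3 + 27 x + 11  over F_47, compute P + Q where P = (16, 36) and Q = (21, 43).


P != Q, so use the chord formula.
s = (y2 - y1) / (x2 - x1) = (7) / (5) mod 47 = 39
x3 = s^2 - x1 - x2 mod 47 = 39^2 - 16 - 21 = 27
y3 = s (x1 - x3) - y1 mod 47 = 39 * (16 - 27) - 36 = 5

P + Q = (27, 5)


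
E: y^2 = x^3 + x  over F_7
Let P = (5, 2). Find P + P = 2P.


Doubling: s = (3 x1^2 + a) / (2 y1)
s = (3*5^2 + 1) / (2*2) mod 7 = 5
x3 = s^2 - 2 x1 mod 7 = 5^2 - 2*5 = 1
y3 = s (x1 - x3) - y1 mod 7 = 5 * (5 - 1) - 2 = 4

2P = (1, 4)


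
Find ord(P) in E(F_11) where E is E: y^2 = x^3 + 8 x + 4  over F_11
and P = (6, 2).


Compute successive multiples of P until we hit O:
  1P = (6, 2)
  2P = (4, 1)
  3P = (4, 10)
  4P = (6, 9)
  5P = O

ord(P) = 5


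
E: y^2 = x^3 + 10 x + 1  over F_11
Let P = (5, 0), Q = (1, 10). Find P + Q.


P != Q, so use the chord formula.
s = (y2 - y1) / (x2 - x1) = (10) / (7) mod 11 = 3
x3 = s^2 - x1 - x2 mod 11 = 3^2 - 5 - 1 = 3
y3 = s (x1 - x3) - y1 mod 11 = 3 * (5 - 3) - 0 = 6

P + Q = (3, 6)


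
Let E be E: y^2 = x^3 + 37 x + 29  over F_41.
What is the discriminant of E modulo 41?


4 a^3 + 27 b^2 = 4*37^3 + 27*29^2 = 202612 + 22707 = 225319
Delta = -16 * (225319) = -3605104
Delta mod 41 = 26

Delta = 26 (mod 41)


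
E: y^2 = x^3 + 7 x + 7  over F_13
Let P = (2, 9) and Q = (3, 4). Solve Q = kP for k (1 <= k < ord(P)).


Enumerate multiples of P until we hit Q = (3, 4):
  1P = (2, 9)
  2P = (12, 5)
  3P = (8, 9)
  4P = (3, 4)
Match found at i = 4.

k = 4


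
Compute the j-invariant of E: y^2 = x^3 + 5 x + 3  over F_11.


Delta = -16(4 a^3 + 27 b^2) mod 11 = 3
-1728 * (4 a)^3 = -1728 * (4*5)^3 mod 11 = 8
j = 8 * 3^(-1) mod 11 = 10

j = 10 (mod 11)


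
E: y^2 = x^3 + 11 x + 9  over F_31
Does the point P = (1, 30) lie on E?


Check whether y^2 = x^3 + 11 x + 9 (mod 31) for (x, y) = (1, 30).
LHS: y^2 = 30^2 mod 31 = 1
RHS: x^3 + 11 x + 9 = 1^3 + 11*1 + 9 mod 31 = 21
LHS != RHS

No, not on the curve


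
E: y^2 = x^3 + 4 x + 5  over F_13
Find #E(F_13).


For each x in F_13, count y with y^2 = x^3 + 4 x + 5 mod 13:
  x = 1: RHS = 10, y in [6, 7]  -> 2 point(s)
  x = 7: RHS = 12, y in [5, 8]  -> 2 point(s)
  x = 8: RHS = 3, y in [4, 9]  -> 2 point(s)
  x = 9: RHS = 3, y in [4, 9]  -> 2 point(s)
  x = 12: RHS = 0, y in [0]  -> 1 point(s)
Affine points: 9. Add the point at infinity: total = 10.

#E(F_13) = 10


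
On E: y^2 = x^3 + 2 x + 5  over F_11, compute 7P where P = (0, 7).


k = 7 = 111_2 (binary, LSB first: 111)
Double-and-add from P = (0, 7):
  bit 0 = 1: acc = O + (0, 7) = (0, 7)
  bit 1 = 1: acc = (0, 7) + (9, 9) = (3, 7)
  bit 2 = 1: acc = (3, 7) + (8, 4) = (3, 4)

7P = (3, 4)


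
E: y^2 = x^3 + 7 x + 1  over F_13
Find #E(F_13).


For each x in F_13, count y with y^2 = x^3 + 7 x + 1 mod 13:
  x = 0: RHS = 1, y in [1, 12]  -> 2 point(s)
  x = 1: RHS = 9, y in [3, 10]  -> 2 point(s)
  x = 2: RHS = 10, y in [6, 7]  -> 2 point(s)
  x = 3: RHS = 10, y in [6, 7]  -> 2 point(s)
  x = 6: RHS = 12, y in [5, 8]  -> 2 point(s)
  x = 7: RHS = 3, y in [4, 9]  -> 2 point(s)
  x = 8: RHS = 10, y in [6, 7]  -> 2 point(s)
  x = 9: RHS = 0, y in [0]  -> 1 point(s)
Affine points: 15. Add the point at infinity: total = 16.

#E(F_13) = 16


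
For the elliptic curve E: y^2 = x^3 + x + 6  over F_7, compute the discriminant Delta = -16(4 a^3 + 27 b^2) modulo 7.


4 a^3 + 27 b^2 = 4*1^3 + 27*6^2 = 4 + 972 = 976
Delta = -16 * (976) = -15616
Delta mod 7 = 1

Delta = 1 (mod 7)


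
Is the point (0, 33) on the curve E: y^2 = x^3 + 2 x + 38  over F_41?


Check whether y^2 = x^3 + 2 x + 38 (mod 41) for (x, y) = (0, 33).
LHS: y^2 = 33^2 mod 41 = 23
RHS: x^3 + 2 x + 38 = 0^3 + 2*0 + 38 mod 41 = 38
LHS != RHS

No, not on the curve


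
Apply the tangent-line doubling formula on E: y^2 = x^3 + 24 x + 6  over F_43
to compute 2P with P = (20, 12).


Doubling: s = (3 x1^2 + a) / (2 y1)
s = (3*20^2 + 24) / (2*12) mod 43 = 8
x3 = s^2 - 2 x1 mod 43 = 8^2 - 2*20 = 24
y3 = s (x1 - x3) - y1 mod 43 = 8 * (20 - 24) - 12 = 42

2P = (24, 42)


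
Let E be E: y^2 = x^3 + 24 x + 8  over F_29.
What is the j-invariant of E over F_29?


Delta = -16(4 a^3 + 27 b^2) mod 29 = 14
-1728 * (4 a)^3 = -1728 * (4*24)^3 mod 29 = 19
j = 19 * 14^(-1) mod 29 = 20

j = 20 (mod 29)


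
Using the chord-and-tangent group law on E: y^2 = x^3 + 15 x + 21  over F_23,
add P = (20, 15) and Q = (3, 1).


P != Q, so use the chord formula.
s = (y2 - y1) / (x2 - x1) = (9) / (6) mod 23 = 13
x3 = s^2 - x1 - x2 mod 23 = 13^2 - 20 - 3 = 8
y3 = s (x1 - x3) - y1 mod 23 = 13 * (20 - 8) - 15 = 3

P + Q = (8, 3)


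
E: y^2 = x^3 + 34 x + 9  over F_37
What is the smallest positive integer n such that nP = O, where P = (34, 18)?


Compute successive multiples of P until we hit O:
  1P = (34, 18)
  2P = (27, 36)
  3P = (3, 8)
  4P = (11, 30)
  5P = (32, 26)
  6P = (24, 16)
  7P = (19, 22)
  8P = (14, 26)
  ... (continuing to 41P)
  41P = O

ord(P) = 41


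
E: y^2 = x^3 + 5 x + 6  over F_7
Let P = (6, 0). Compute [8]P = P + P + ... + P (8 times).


k = 8 = 1000_2 (binary, LSB first: 0001)
Double-and-add from P = (6, 0):
  bit 0 = 0: acc unchanged = O
  bit 1 = 0: acc unchanged = O
  bit 2 = 0: acc unchanged = O
  bit 3 = 1: acc = O + O = O

8P = O


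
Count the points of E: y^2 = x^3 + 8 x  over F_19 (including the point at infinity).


For each x in F_19, count y with y^2 = x^3 + 8 x + 0 mod 19:
  x = 0: RHS = 0, y in [0]  -> 1 point(s)
  x = 1: RHS = 9, y in [3, 16]  -> 2 point(s)
  x = 2: RHS = 5, y in [9, 10]  -> 2 point(s)
  x = 4: RHS = 1, y in [1, 18]  -> 2 point(s)
  x = 6: RHS = 17, y in [6, 13]  -> 2 point(s)
  x = 7: RHS = 0, y in [0]  -> 1 point(s)
  x = 8: RHS = 6, y in [5, 14]  -> 2 point(s)
  x = 10: RHS = 16, y in [4, 15]  -> 2 point(s)
  x = 12: RHS = 0, y in [0]  -> 1 point(s)
  x = 14: RHS = 6, y in [5, 14]  -> 2 point(s)
  x = 16: RHS = 6, y in [5, 14]  -> 2 point(s)
Affine points: 19. Add the point at infinity: total = 20.

#E(F_19) = 20


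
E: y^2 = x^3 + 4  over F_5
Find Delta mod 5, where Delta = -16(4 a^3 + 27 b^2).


4 a^3 + 27 b^2 = 4*0^3 + 27*4^2 = 0 + 432 = 432
Delta = -16 * (432) = -6912
Delta mod 5 = 3

Delta = 3 (mod 5)


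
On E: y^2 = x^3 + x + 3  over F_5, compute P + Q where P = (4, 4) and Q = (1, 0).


P != Q, so use the chord formula.
s = (y2 - y1) / (x2 - x1) = (1) / (2) mod 5 = 3
x3 = s^2 - x1 - x2 mod 5 = 3^2 - 4 - 1 = 4
y3 = s (x1 - x3) - y1 mod 5 = 3 * (4 - 4) - 4 = 1

P + Q = (4, 1)


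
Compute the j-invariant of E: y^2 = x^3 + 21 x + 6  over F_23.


Delta = -16(4 a^3 + 27 b^2) mod 23 = 2
-1728 * (4 a)^3 = -1728 * (4*21)^3 mod 23 = 18
j = 18 * 2^(-1) mod 23 = 9

j = 9 (mod 23)


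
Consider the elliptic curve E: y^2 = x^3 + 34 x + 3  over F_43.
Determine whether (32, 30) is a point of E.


Check whether y^2 = x^3 + 34 x + 3 (mod 43) for (x, y) = (32, 30).
LHS: y^2 = 30^2 mod 43 = 40
RHS: x^3 + 34 x + 3 = 32^3 + 34*32 + 3 mod 43 = 18
LHS != RHS

No, not on the curve


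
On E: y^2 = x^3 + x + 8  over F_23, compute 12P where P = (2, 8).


k = 12 = 1100_2 (binary, LSB first: 0011)
Double-and-add from P = (2, 8):
  bit 0 = 0: acc unchanged = O
  bit 1 = 0: acc unchanged = O
  bit 2 = 1: acc = O + (7, 6) = (7, 6)
  bit 3 = 1: acc = (7, 6) + (18, 4) = (14, 12)

12P = (14, 12)


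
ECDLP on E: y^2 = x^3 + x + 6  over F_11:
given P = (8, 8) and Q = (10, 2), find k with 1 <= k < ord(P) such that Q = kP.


Enumerate multiples of P until we hit Q = (10, 2):
  1P = (8, 8)
  2P = (7, 2)
  3P = (10, 2)
Match found at i = 3.

k = 3


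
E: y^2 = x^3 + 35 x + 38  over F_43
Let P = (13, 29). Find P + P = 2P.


Doubling: s = (3 x1^2 + a) / (2 y1)
s = (3*13^2 + 35) / (2*29) mod 43 = 39
x3 = s^2 - 2 x1 mod 43 = 39^2 - 2*13 = 33
y3 = s (x1 - x3) - y1 mod 43 = 39 * (13 - 33) - 29 = 8

2P = (33, 8)


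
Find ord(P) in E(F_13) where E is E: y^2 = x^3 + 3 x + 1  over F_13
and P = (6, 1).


Compute successive multiples of P until we hit O:
  1P = (6, 1)
  2P = (10, 11)
  3P = (0, 1)
  4P = (7, 12)
  5P = (4, 8)
  6P = (12, 7)
  7P = (9, 9)
  8P = (8, 11)
  ... (continuing to 18P)
  18P = O

ord(P) = 18


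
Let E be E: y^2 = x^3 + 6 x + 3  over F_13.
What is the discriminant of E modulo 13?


4 a^3 + 27 b^2 = 4*6^3 + 27*3^2 = 864 + 243 = 1107
Delta = -16 * (1107) = -17712
Delta mod 13 = 7

Delta = 7 (mod 13)


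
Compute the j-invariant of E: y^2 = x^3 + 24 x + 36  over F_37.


Delta = -16(4 a^3 + 27 b^2) mod 37 = 20
-1728 * (4 a)^3 = -1728 * (4*24)^3 mod 37 = 23
j = 23 * 20^(-1) mod 37 = 3

j = 3 (mod 37)


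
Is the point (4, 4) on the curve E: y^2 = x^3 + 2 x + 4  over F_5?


Check whether y^2 = x^3 + 2 x + 4 (mod 5) for (x, y) = (4, 4).
LHS: y^2 = 4^2 mod 5 = 1
RHS: x^3 + 2 x + 4 = 4^3 + 2*4 + 4 mod 5 = 1
LHS = RHS

Yes, on the curve


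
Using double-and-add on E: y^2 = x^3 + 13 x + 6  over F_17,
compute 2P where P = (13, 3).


k = 2 = 10_2 (binary, LSB first: 01)
Double-and-add from P = (13, 3):
  bit 0 = 0: acc unchanged = O
  bit 1 = 1: acc = O + (7, 7) = (7, 7)

2P = (7, 7)


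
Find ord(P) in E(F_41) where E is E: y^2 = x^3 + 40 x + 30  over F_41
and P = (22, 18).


Compute successive multiples of P until we hit O:
  1P = (22, 18)
  2P = (22, 23)
  3P = O

ord(P) = 3


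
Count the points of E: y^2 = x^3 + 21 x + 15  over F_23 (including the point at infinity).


For each x in F_23, count y with y^2 = x^3 + 21 x + 15 mod 23:
  x = 3: RHS = 13, y in [6, 17]  -> 2 point(s)
  x = 4: RHS = 2, y in [5, 18]  -> 2 point(s)
  x = 6: RHS = 12, y in [9, 14]  -> 2 point(s)
  x = 9: RHS = 13, y in [6, 17]  -> 2 point(s)
  x = 10: RHS = 6, y in [11, 12]  -> 2 point(s)
  x = 11: RHS = 13, y in [6, 17]  -> 2 point(s)
  x = 13: RHS = 1, y in [1, 22]  -> 2 point(s)
  x = 15: RHS = 2, y in [5, 18]  -> 2 point(s)
  x = 16: RHS = 8, y in [10, 13]  -> 2 point(s)
  x = 17: RHS = 18, y in [8, 15]  -> 2 point(s)
  x = 22: RHS = 16, y in [4, 19]  -> 2 point(s)
Affine points: 22. Add the point at infinity: total = 23.

#E(F_23) = 23


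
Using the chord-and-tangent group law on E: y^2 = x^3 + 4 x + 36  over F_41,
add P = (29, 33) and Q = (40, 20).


P != Q, so use the chord formula.
s = (y2 - y1) / (x2 - x1) = (28) / (11) mod 41 = 10
x3 = s^2 - x1 - x2 mod 41 = 10^2 - 29 - 40 = 31
y3 = s (x1 - x3) - y1 mod 41 = 10 * (29 - 31) - 33 = 29

P + Q = (31, 29)


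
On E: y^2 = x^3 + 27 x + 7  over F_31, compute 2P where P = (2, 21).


Doubling: s = (3 x1^2 + a) / (2 y1)
s = (3*2^2 + 27) / (2*21) mod 31 = 12
x3 = s^2 - 2 x1 mod 31 = 12^2 - 2*2 = 16
y3 = s (x1 - x3) - y1 mod 31 = 12 * (2 - 16) - 21 = 28

2P = (16, 28)


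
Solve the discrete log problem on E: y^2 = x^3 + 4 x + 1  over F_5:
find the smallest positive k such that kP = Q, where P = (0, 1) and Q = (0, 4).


Enumerate multiples of P until we hit Q = (0, 4):
  1P = (0, 1)
  2P = (4, 1)
  3P = (1, 4)
  4P = (3, 0)
  5P = (1, 1)
  6P = (4, 4)
  7P = (0, 4)
Match found at i = 7.

k = 7


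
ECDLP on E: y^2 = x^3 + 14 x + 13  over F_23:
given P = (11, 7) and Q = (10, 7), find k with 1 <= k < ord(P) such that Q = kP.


Enumerate multiples of P until we hit Q = (10, 7):
  1P = (11, 7)
  2P = (2, 7)
  3P = (10, 16)
  4P = (14, 20)
  5P = (4, 8)
  6P = (16, 20)
  7P = (0, 17)
  8P = (21, 0)
  9P = (0, 6)
  10P = (16, 3)
  11P = (4, 15)
  12P = (14, 3)
  13P = (10, 7)
Match found at i = 13.

k = 13


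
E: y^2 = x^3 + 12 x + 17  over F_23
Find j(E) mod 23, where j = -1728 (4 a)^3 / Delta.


Delta = -16(4 a^3 + 27 b^2) mod 23 = 11
-1728 * (4 a)^3 = -1728 * (4*12)^3 mod 23 = 22
j = 22 * 11^(-1) mod 23 = 2

j = 2 (mod 23)


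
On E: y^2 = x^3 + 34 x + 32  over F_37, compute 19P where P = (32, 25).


k = 19 = 10011_2 (binary, LSB first: 11001)
Double-and-add from P = (32, 25):
  bit 0 = 1: acc = O + (32, 25) = (32, 25)
  bit 1 = 1: acc = (32, 25) + (19, 10) = (2, 21)
  bit 2 = 0: acc unchanged = (2, 21)
  bit 3 = 0: acc unchanged = (2, 21)
  bit 4 = 1: acc = (2, 21) + (7, 24) = (18, 36)

19P = (18, 36)


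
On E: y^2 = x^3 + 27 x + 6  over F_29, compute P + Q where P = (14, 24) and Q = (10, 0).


P != Q, so use the chord formula.
s = (y2 - y1) / (x2 - x1) = (5) / (25) mod 29 = 6
x3 = s^2 - x1 - x2 mod 29 = 6^2 - 14 - 10 = 12
y3 = s (x1 - x3) - y1 mod 29 = 6 * (14 - 12) - 24 = 17

P + Q = (12, 17)


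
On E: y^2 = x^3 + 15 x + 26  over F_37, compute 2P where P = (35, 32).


Doubling: s = (3 x1^2 + a) / (2 y1)
s = (3*35^2 + 15) / (2*32) mod 37 = 1
x3 = s^2 - 2 x1 mod 37 = 1^2 - 2*35 = 5
y3 = s (x1 - x3) - y1 mod 37 = 1 * (35 - 5) - 32 = 35

2P = (5, 35)


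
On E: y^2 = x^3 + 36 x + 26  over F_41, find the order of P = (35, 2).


Compute successive multiples of P until we hit O:
  1P = (35, 2)
  2P = (37, 8)
  3P = (19, 5)
  4P = (33, 13)
  5P = (34, 13)
  6P = (11, 21)
  7P = (32, 11)
  8P = (24, 6)
  ... (continuing to 31P)
  31P = O

ord(P) = 31


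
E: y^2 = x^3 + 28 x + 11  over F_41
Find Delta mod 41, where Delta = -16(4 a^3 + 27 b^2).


4 a^3 + 27 b^2 = 4*28^3 + 27*11^2 = 87808 + 3267 = 91075
Delta = -16 * (91075) = -1457200
Delta mod 41 = 22

Delta = 22 (mod 41)


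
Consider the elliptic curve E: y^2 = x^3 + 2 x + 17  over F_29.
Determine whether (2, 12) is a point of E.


Check whether y^2 = x^3 + 2 x + 17 (mod 29) for (x, y) = (2, 12).
LHS: y^2 = 12^2 mod 29 = 28
RHS: x^3 + 2 x + 17 = 2^3 + 2*2 + 17 mod 29 = 0
LHS != RHS

No, not on the curve


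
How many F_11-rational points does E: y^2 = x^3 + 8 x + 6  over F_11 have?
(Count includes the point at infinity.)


For each x in F_11, count y with y^2 = x^3 + 8 x + 6 mod 11:
  x = 1: RHS = 4, y in [2, 9]  -> 2 point(s)
  x = 4: RHS = 3, y in [5, 6]  -> 2 point(s)
  x = 7: RHS = 9, y in [3, 8]  -> 2 point(s)
  x = 9: RHS = 4, y in [2, 9]  -> 2 point(s)
Affine points: 8. Add the point at infinity: total = 9.

#E(F_11) = 9


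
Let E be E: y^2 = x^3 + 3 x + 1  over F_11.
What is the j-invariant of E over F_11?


Delta = -16(4 a^3 + 27 b^2) mod 11 = 7
-1728 * (4 a)^3 = -1728 * (4*3)^3 mod 11 = 10
j = 10 * 7^(-1) mod 11 = 3

j = 3 (mod 11)


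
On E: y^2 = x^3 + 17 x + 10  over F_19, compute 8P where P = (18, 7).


k = 8 = 1000_2 (binary, LSB first: 0001)
Double-and-add from P = (18, 7):
  bit 0 = 0: acc unchanged = O
  bit 1 = 0: acc unchanged = O
  bit 2 = 0: acc unchanged = O
  bit 3 = 1: acc = O + (18, 12) = (18, 12)

8P = (18, 12)


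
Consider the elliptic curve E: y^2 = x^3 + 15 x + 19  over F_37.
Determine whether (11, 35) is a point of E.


Check whether y^2 = x^3 + 15 x + 19 (mod 37) for (x, y) = (11, 35).
LHS: y^2 = 35^2 mod 37 = 4
RHS: x^3 + 15 x + 19 = 11^3 + 15*11 + 19 mod 37 = 35
LHS != RHS

No, not on the curve


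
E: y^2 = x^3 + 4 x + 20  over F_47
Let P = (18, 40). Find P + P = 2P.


Doubling: s = (3 x1^2 + a) / (2 y1)
s = (3*18^2 + 4) / (2*40) mod 47 = 31
x3 = s^2 - 2 x1 mod 47 = 31^2 - 2*18 = 32
y3 = s (x1 - x3) - y1 mod 47 = 31 * (18 - 32) - 40 = 43

2P = (32, 43)


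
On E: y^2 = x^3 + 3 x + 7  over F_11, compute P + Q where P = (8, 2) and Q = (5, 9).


P != Q, so use the chord formula.
s = (y2 - y1) / (x2 - x1) = (7) / (8) mod 11 = 5
x3 = s^2 - x1 - x2 mod 11 = 5^2 - 8 - 5 = 1
y3 = s (x1 - x3) - y1 mod 11 = 5 * (8 - 1) - 2 = 0

P + Q = (1, 0)


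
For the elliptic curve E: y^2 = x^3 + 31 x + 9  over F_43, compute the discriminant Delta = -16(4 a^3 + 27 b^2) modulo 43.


4 a^3 + 27 b^2 = 4*31^3 + 27*9^2 = 119164 + 2187 = 121351
Delta = -16 * (121351) = -1941616
Delta mod 43 = 6

Delta = 6 (mod 43)


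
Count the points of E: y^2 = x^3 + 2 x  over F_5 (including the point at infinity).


For each x in F_5, count y with y^2 = x^3 + 2 x + 0 mod 5:
  x = 0: RHS = 0, y in [0]  -> 1 point(s)
Affine points: 1. Add the point at infinity: total = 2.

#E(F_5) = 2


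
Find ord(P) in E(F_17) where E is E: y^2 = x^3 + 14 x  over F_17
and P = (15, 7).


Compute successive multiples of P until we hit O:
  1P = (15, 7)
  2P = (13, 4)
  3P = (4, 1)
  4P = (16, 11)
  5P = (2, 11)
  6P = (1, 7)
  7P = (1, 10)
  8P = (2, 6)
  ... (continuing to 13P)
  13P = O

ord(P) = 13
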